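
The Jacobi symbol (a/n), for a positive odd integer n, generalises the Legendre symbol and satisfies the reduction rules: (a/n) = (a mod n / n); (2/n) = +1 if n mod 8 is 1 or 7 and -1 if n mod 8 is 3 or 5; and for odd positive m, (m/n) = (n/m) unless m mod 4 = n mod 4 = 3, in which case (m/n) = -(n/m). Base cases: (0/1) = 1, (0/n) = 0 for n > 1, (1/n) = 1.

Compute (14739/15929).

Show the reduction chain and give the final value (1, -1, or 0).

0

flip (14739/15929) -> (15929/14739): both odd, 14739 mod 4 = 3, 15929 mod 4 = 1, so the flip contributes +1; sign now +1
(15929/14739): 15929 mod 14739 = 1190, so (15929/14739) = (1190/14739)
factor out 2^1: 1190 = 2^1·595; with 14739 mod 8 = 3, (2/14739) = -1; sign now -1; continue with (595/14739)
flip (595/14739) -> (14739/595): both odd, 595 mod 4 = 3, 14739 mod 4 = 3, so the flip contributes -1; sign now +1
(14739/595): 14739 mod 595 = 459, so (14739/595) = (459/595)
flip (459/595) -> (595/459): both odd, 459 mod 4 = 3, 595 mod 4 = 3, so the flip contributes -1; sign now -1
(595/459): 595 mod 459 = 136, so (595/459) = (136/459)
factor out 2^3: 136 = 2^3·17; with 459 mod 8 = 3, (2/459) = -1; sign now +1; continue with (17/459)
flip (17/459) -> (459/17): both odd, 17 mod 4 = 1, 459 mod 4 = 3, so the flip contributes +1; sign now +1
(459/17): 459 mod 17 = 0, so (459/17) = (0/17)
reached (0/17); gcd(a, n) > 1, so (0/17) = 0 and the symbol is 0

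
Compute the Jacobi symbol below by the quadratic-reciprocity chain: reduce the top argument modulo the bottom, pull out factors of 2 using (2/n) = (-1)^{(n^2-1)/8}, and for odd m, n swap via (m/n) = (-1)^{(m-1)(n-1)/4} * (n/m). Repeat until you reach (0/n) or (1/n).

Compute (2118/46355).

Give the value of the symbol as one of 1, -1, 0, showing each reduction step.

factor out 2^1: 2118 = 2^1·1059; with 46355 mod 8 = 3, (2/46355) = -1; sign now -1; continue with (1059/46355)
flip (1059/46355) -> (46355/1059): both odd, 1059 mod 4 = 3, 46355 mod 4 = 3, so the flip contributes -1; sign now +1
(46355/1059): 46355 mod 1059 = 818, so (46355/1059) = (818/1059)
factor out 2^1: 818 = 2^1·409; with 1059 mod 8 = 3, (2/1059) = -1; sign now -1; continue with (409/1059)
flip (409/1059) -> (1059/409): both odd, 409 mod 4 = 1, 1059 mod 4 = 3, so the flip contributes +1; sign now -1
(1059/409): 1059 mod 409 = 241, so (1059/409) = (241/409)
flip (241/409) -> (409/241): both odd, 241 mod 4 = 1, 409 mod 4 = 1, so the flip contributes +1; sign now -1
(409/241): 409 mod 241 = 168, so (409/241) = (168/241)
factor out 2^3: 168 = 2^3·21; with 241 mod 8 = 1, (2/241) = +1; sign now -1; continue with (21/241)
flip (21/241) -> (241/21): both odd, 21 mod 4 = 1, 241 mod 4 = 1, so the flip contributes +1; sign now -1
(241/21): 241 mod 21 = 10, so (241/21) = (10/21)
factor out 2^1: 10 = 2^1·5; with 21 mod 8 = 5, (2/21) = -1; sign now +1; continue with (5/21)
flip (5/21) -> (21/5): both odd, 5 mod 4 = 1, 21 mod 4 = 1, so the flip contributes +1; sign now +1
(21/5): 21 mod 5 = 1, so (21/5) = (1/5)
reached (1/5) = 1, so the symbol is +1

1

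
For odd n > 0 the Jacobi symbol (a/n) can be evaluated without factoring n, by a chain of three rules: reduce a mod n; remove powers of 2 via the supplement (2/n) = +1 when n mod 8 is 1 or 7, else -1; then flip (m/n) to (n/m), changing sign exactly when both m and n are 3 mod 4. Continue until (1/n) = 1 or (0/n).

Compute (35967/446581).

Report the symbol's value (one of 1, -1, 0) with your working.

1

reciprocity: (35967/446581) = +1·(446581/35967) since 35967 mod 4 = 3, 446581 mod 4 = 1; sign now +1
(446581/35967) = (14977/35967)   [reduce mod 35967]
reciprocity: (14977/35967) = +1·(35967/14977) since 14977 mod 4 = 1, 35967 mod 4 = 3; sign now +1
(35967/14977) = (6013/14977)   [reduce mod 14977]
reciprocity: (6013/14977) = +1·(14977/6013) since 6013 mod 4 = 1, 14977 mod 4 = 1; sign now +1
(14977/6013) = (2951/6013)   [reduce mod 6013]
reciprocity: (2951/6013) = +1·(6013/2951) since 2951 mod 4 = 3, 6013 mod 4 = 1; sign now +1
(6013/2951) = (111/2951)   [reduce mod 2951]
reciprocity: (111/2951) = -1·(2951/111) since 111 mod 4 = 3, 2951 mod 4 = 3; sign now -1
(2951/111) = (65/111)   [reduce mod 111]
reciprocity: (65/111) = +1·(111/65) since 65 mod 4 = 1, 111 mod 4 = 3; sign now -1
(111/65) = (46/65)   [reduce mod 65]
46 = 2^1·23; (2/65) = +1 since 65 mod 8 = 1, so (46/65) = (+1)^1·(23/65); sign now -1
reciprocity: (23/65) = +1·(65/23) since 23 mod 4 = 3, 65 mod 4 = 1; sign now -1
(65/23) = (19/23)   [reduce mod 23]
reciprocity: (19/23) = -1·(23/19) since 19 mod 4 = 3, 23 mod 4 = 3; sign now +1
(23/19) = (4/19)   [reduce mod 19]
4 = 2^2·1; (2/19) = -1 since 19 mod 8 = 3, so (4/19) = (-1)^2·(1/19); sign now +1
(1/19) = 1; final value = sign = +1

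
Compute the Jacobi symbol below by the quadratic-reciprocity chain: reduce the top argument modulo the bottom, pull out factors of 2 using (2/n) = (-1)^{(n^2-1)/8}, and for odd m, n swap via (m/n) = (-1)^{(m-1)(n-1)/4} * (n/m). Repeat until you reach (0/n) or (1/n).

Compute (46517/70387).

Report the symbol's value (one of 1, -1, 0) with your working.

-1

reciprocity: (46517/70387) = +1·(70387/46517) since 46517 mod 4 = 1, 70387 mod 4 = 3; sign now +1
(70387/46517) = (23870/46517)   [reduce mod 46517]
23870 = 2^1·11935; (2/46517) = -1 since 46517 mod 8 = 5, so (23870/46517) = (-1)^1·(11935/46517); sign now -1
reciprocity: (11935/46517) = +1·(46517/11935) since 11935 mod 4 = 3, 46517 mod 4 = 1; sign now -1
(46517/11935) = (10712/11935)   [reduce mod 11935]
10712 = 2^3·1339; (2/11935) = +1 since 11935 mod 8 = 7, so (10712/11935) = (+1)^3·(1339/11935); sign now -1
reciprocity: (1339/11935) = -1·(11935/1339) since 1339 mod 4 = 3, 11935 mod 4 = 3; sign now +1
(11935/1339) = (1223/1339)   [reduce mod 1339]
reciprocity: (1223/1339) = -1·(1339/1223) since 1223 mod 4 = 3, 1339 mod 4 = 3; sign now -1
(1339/1223) = (116/1223)   [reduce mod 1223]
116 = 2^2·29; (2/1223) = +1 since 1223 mod 8 = 7, so (116/1223) = (+1)^2·(29/1223); sign now -1
reciprocity: (29/1223) = +1·(1223/29) since 29 mod 4 = 1, 1223 mod 4 = 3; sign now -1
(1223/29) = (5/29)   [reduce mod 29]
reciprocity: (5/29) = +1·(29/5) since 5 mod 4 = 1, 29 mod 4 = 1; sign now -1
(29/5) = (4/5)   [reduce mod 5]
4 = 2^2·1; (2/5) = -1 since 5 mod 8 = 5, so (4/5) = (-1)^2·(1/5); sign now -1
(1/5) = 1; final value = sign = -1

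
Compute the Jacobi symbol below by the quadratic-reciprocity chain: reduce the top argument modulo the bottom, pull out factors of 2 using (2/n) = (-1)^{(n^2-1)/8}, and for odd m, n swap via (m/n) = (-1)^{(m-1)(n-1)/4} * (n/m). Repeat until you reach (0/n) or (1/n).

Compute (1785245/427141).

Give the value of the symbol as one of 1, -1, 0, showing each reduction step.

0

(1785245/427141) = (76681/427141)   [reduce mod 427141]
reciprocity: (76681/427141) = +1·(427141/76681) since 76681 mod 4 = 1, 427141 mod 4 = 1; sign now +1
(427141/76681) = (43736/76681)   [reduce mod 76681]
43736 = 2^3·5467; (2/76681) = +1 since 76681 mod 8 = 1, so (43736/76681) = (+1)^3·(5467/76681); sign now +1
reciprocity: (5467/76681) = +1·(76681/5467) since 5467 mod 4 = 3, 76681 mod 4 = 1; sign now +1
(76681/5467) = (143/5467)   [reduce mod 5467]
reciprocity: (143/5467) = -1·(5467/143) since 143 mod 4 = 3, 5467 mod 4 = 3; sign now -1
(5467/143) = (33/143)   [reduce mod 143]
reciprocity: (33/143) = +1·(143/33) since 33 mod 4 = 1, 143 mod 4 = 3; sign now -1
(143/33) = (11/33)   [reduce mod 33]
reciprocity: (11/33) = +1·(33/11) since 11 mod 4 = 3, 33 mod 4 = 1; sign now -1
(33/11) = (0/11)   [reduce mod 11]
(0/11) = 0   [gcd(a, n) > 1]; final value = 0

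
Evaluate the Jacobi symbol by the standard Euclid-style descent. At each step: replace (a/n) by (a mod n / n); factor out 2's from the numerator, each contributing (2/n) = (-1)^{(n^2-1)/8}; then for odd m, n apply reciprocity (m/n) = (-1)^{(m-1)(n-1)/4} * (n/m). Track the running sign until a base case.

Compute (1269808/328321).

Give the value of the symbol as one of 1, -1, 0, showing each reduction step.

(1269808/328321): 1269808 mod 328321 = 284845, so (1269808/328321) = (284845/328321)
flip (284845/328321) -> (328321/284845): both odd, 284845 mod 4 = 1, 328321 mod 4 = 1, so the flip contributes +1; sign now +1
(328321/284845): 328321 mod 284845 = 43476, so (328321/284845) = (43476/284845)
factor out 2^2: 43476 = 2^2·10869; with 284845 mod 8 = 5, (2/284845) = -1; sign now +1; continue with (10869/284845)
flip (10869/284845) -> (284845/10869): both odd, 10869 mod 4 = 1, 284845 mod 4 = 1, so the flip contributes +1; sign now +1
(284845/10869): 284845 mod 10869 = 2251, so (284845/10869) = (2251/10869)
flip (2251/10869) -> (10869/2251): both odd, 2251 mod 4 = 3, 10869 mod 4 = 1, so the flip contributes +1; sign now +1
(10869/2251): 10869 mod 2251 = 1865, so (10869/2251) = (1865/2251)
flip (1865/2251) -> (2251/1865): both odd, 1865 mod 4 = 1, 2251 mod 4 = 3, so the flip contributes +1; sign now +1
(2251/1865): 2251 mod 1865 = 386, so (2251/1865) = (386/1865)
factor out 2^1: 386 = 2^1·193; with 1865 mod 8 = 1, (2/1865) = +1; sign now +1; continue with (193/1865)
flip (193/1865) -> (1865/193): both odd, 193 mod 4 = 1, 1865 mod 4 = 1, so the flip contributes +1; sign now +1
(1865/193): 1865 mod 193 = 128, so (1865/193) = (128/193)
factor out 2^7: 128 = 2^7·1; with 193 mod 8 = 1, (2/193) = +1; sign now +1; continue with (1/193)
reached (1/193) = 1, so the symbol is +1

1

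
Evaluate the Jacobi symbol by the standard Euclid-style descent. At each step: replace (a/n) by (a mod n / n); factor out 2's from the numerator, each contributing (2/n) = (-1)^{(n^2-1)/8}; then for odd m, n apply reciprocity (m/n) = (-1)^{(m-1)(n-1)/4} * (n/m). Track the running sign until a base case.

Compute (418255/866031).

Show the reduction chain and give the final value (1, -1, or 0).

-1

reciprocity: (418255/866031) = -1·(866031/418255) since 418255 mod 4 = 3, 866031 mod 4 = 3; sign now -1
(866031/418255) = (29521/418255)   [reduce mod 418255]
reciprocity: (29521/418255) = +1·(418255/29521) since 29521 mod 4 = 1, 418255 mod 4 = 3; sign now -1
(418255/29521) = (4961/29521)   [reduce mod 29521]
reciprocity: (4961/29521) = +1·(29521/4961) since 4961 mod 4 = 1, 29521 mod 4 = 1; sign now -1
(29521/4961) = (4716/4961)   [reduce mod 4961]
4716 = 2^2·1179; (2/4961) = +1 since 4961 mod 8 = 1, so (4716/4961) = (+1)^2·(1179/4961); sign now -1
reciprocity: (1179/4961) = +1·(4961/1179) since 1179 mod 4 = 3, 4961 mod 4 = 1; sign now -1
(4961/1179) = (245/1179)   [reduce mod 1179]
reciprocity: (245/1179) = +1·(1179/245) since 245 mod 4 = 1, 1179 mod 4 = 3; sign now -1
(1179/245) = (199/245)   [reduce mod 245]
reciprocity: (199/245) = +1·(245/199) since 199 mod 4 = 3, 245 mod 4 = 1; sign now -1
(245/199) = (46/199)   [reduce mod 199]
46 = 2^1·23; (2/199) = +1 since 199 mod 8 = 7, so (46/199) = (+1)^1·(23/199); sign now -1
reciprocity: (23/199) = -1·(199/23) since 23 mod 4 = 3, 199 mod 4 = 3; sign now +1
(199/23) = (15/23)   [reduce mod 23]
reciprocity: (15/23) = -1·(23/15) since 15 mod 4 = 3, 23 mod 4 = 3; sign now -1
(23/15) = (8/15)   [reduce mod 15]
8 = 2^3·1; (2/15) = +1 since 15 mod 8 = 7, so (8/15) = (+1)^3·(1/15); sign now -1
(1/15) = 1; final value = sign = -1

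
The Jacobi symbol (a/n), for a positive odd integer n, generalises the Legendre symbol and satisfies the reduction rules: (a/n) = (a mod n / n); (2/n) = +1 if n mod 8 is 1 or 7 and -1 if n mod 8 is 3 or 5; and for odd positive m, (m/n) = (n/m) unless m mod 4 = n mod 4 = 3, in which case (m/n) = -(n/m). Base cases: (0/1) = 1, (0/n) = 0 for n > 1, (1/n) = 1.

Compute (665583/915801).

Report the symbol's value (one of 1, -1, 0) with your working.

flip (665583/915801) -> (915801/665583): both odd, 665583 mod 4 = 3, 915801 mod 4 = 1, so the flip contributes +1; sign now +1
(915801/665583): 915801 mod 665583 = 250218, so (915801/665583) = (250218/665583)
factor out 2^1: 250218 = 2^1·125109; with 665583 mod 8 = 7, (2/665583) = +1; sign now +1; continue with (125109/665583)
flip (125109/665583) -> (665583/125109): both odd, 125109 mod 4 = 1, 665583 mod 4 = 3, so the flip contributes +1; sign now +1
(665583/125109): 665583 mod 125109 = 40038, so (665583/125109) = (40038/125109)
factor out 2^1: 40038 = 2^1·20019; with 125109 mod 8 = 5, (2/125109) = -1; sign now -1; continue with (20019/125109)
flip (20019/125109) -> (125109/20019): both odd, 20019 mod 4 = 3, 125109 mod 4 = 1, so the flip contributes +1; sign now -1
(125109/20019): 125109 mod 20019 = 4995, so (125109/20019) = (4995/20019)
flip (4995/20019) -> (20019/4995): both odd, 4995 mod 4 = 3, 20019 mod 4 = 3, so the flip contributes -1; sign now +1
(20019/4995): 20019 mod 4995 = 39, so (20019/4995) = (39/4995)
flip (39/4995) -> (4995/39): both odd, 39 mod 4 = 3, 4995 mod 4 = 3, so the flip contributes -1; sign now -1
(4995/39): 4995 mod 39 = 3, so (4995/39) = (3/39)
flip (3/39) -> (39/3): both odd, 3 mod 4 = 3, 39 mod 4 = 3, so the flip contributes -1; sign now +1
(39/3): 39 mod 3 = 0, so (39/3) = (0/3)
reached (0/3); gcd(a, n) > 1, so (0/3) = 0 and the symbol is 0

0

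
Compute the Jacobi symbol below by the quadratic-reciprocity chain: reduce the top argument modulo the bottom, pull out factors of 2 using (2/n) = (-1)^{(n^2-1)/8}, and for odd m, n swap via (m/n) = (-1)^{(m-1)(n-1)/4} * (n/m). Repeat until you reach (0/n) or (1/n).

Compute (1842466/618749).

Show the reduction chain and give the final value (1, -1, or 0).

-1

(1842466/618749): 1842466 mod 618749 = 604968, so (1842466/618749) = (604968/618749)
factor out 2^3: 604968 = 2^3·75621; with 618749 mod 8 = 5, (2/618749) = -1; sign now -1; continue with (75621/618749)
flip (75621/618749) -> (618749/75621): both odd, 75621 mod 4 = 1, 618749 mod 4 = 1, so the flip contributes +1; sign now -1
(618749/75621): 618749 mod 75621 = 13781, so (618749/75621) = (13781/75621)
flip (13781/75621) -> (75621/13781): both odd, 13781 mod 4 = 1, 75621 mod 4 = 1, so the flip contributes +1; sign now -1
(75621/13781): 75621 mod 13781 = 6716, so (75621/13781) = (6716/13781)
factor out 2^2: 6716 = 2^2·1679; with 13781 mod 8 = 5, (2/13781) = -1; sign now -1; continue with (1679/13781)
flip (1679/13781) -> (13781/1679): both odd, 1679 mod 4 = 3, 13781 mod 4 = 1, so the flip contributes +1; sign now -1
(13781/1679): 13781 mod 1679 = 349, so (13781/1679) = (349/1679)
flip (349/1679) -> (1679/349): both odd, 349 mod 4 = 1, 1679 mod 4 = 3, so the flip contributes +1; sign now -1
(1679/349): 1679 mod 349 = 283, so (1679/349) = (283/349)
flip (283/349) -> (349/283): both odd, 283 mod 4 = 3, 349 mod 4 = 1, so the flip contributes +1; sign now -1
(349/283): 349 mod 283 = 66, so (349/283) = (66/283)
factor out 2^1: 66 = 2^1·33; with 283 mod 8 = 3, (2/283) = -1; sign now +1; continue with (33/283)
flip (33/283) -> (283/33): both odd, 33 mod 4 = 1, 283 mod 4 = 3, so the flip contributes +1; sign now +1
(283/33): 283 mod 33 = 19, so (283/33) = (19/33)
flip (19/33) -> (33/19): both odd, 19 mod 4 = 3, 33 mod 4 = 1, so the flip contributes +1; sign now +1
(33/19): 33 mod 19 = 14, so (33/19) = (14/19)
factor out 2^1: 14 = 2^1·7; with 19 mod 8 = 3, (2/19) = -1; sign now -1; continue with (7/19)
flip (7/19) -> (19/7): both odd, 7 mod 4 = 3, 19 mod 4 = 3, so the flip contributes -1; sign now +1
(19/7): 19 mod 7 = 5, so (19/7) = (5/7)
flip (5/7) -> (7/5): both odd, 5 mod 4 = 1, 7 mod 4 = 3, so the flip contributes +1; sign now +1
(7/5): 7 mod 5 = 2, so (7/5) = (2/5)
factor out 2^1: 2 = 2^1·1; with 5 mod 8 = 5, (2/5) = -1; sign now -1; continue with (1/5)
reached (1/5) = 1, so the symbol is -1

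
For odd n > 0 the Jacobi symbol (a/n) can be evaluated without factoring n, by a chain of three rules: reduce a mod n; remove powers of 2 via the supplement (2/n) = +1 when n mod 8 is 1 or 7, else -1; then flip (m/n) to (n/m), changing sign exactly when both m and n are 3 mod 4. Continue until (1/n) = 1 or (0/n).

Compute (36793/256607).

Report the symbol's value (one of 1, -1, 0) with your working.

1

flip (36793/256607) -> (256607/36793): both odd, 36793 mod 4 = 1, 256607 mod 4 = 3, so the flip contributes +1; sign now +1
(256607/36793): 256607 mod 36793 = 35849, so (256607/36793) = (35849/36793)
flip (35849/36793) -> (36793/35849): both odd, 35849 mod 4 = 1, 36793 mod 4 = 1, so the flip contributes +1; sign now +1
(36793/35849): 36793 mod 35849 = 944, so (36793/35849) = (944/35849)
factor out 2^4: 944 = 2^4·59; with 35849 mod 8 = 1, (2/35849) = +1; sign now +1; continue with (59/35849)
flip (59/35849) -> (35849/59): both odd, 59 mod 4 = 3, 35849 mod 4 = 1, so the flip contributes +1; sign now +1
(35849/59): 35849 mod 59 = 36, so (35849/59) = (36/59)
factor out 2^2: 36 = 2^2·9; with 59 mod 8 = 3, (2/59) = -1; sign now +1; continue with (9/59)
flip (9/59) -> (59/9): both odd, 9 mod 4 = 1, 59 mod 4 = 3, so the flip contributes +1; sign now +1
(59/9): 59 mod 9 = 5, so (59/9) = (5/9)
flip (5/9) -> (9/5): both odd, 5 mod 4 = 1, 9 mod 4 = 1, so the flip contributes +1; sign now +1
(9/5): 9 mod 5 = 4, so (9/5) = (4/5)
factor out 2^2: 4 = 2^2·1; with 5 mod 8 = 5, (2/5) = -1; sign now +1; continue with (1/5)
reached (1/5) = 1, so the symbol is +1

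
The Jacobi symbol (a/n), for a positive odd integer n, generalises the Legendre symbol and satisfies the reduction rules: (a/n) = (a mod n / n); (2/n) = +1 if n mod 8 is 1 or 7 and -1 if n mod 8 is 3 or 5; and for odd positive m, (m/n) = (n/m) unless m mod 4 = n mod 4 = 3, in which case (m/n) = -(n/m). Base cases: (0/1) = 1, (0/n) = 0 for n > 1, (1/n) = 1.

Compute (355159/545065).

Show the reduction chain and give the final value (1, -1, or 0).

-1

flip (355159/545065) -> (545065/355159): both odd, 355159 mod 4 = 3, 545065 mod 4 = 1, so the flip contributes +1; sign now +1
(545065/355159): 545065 mod 355159 = 189906, so (545065/355159) = (189906/355159)
factor out 2^1: 189906 = 2^1·94953; with 355159 mod 8 = 7, (2/355159) = +1; sign now +1; continue with (94953/355159)
flip (94953/355159) -> (355159/94953): both odd, 94953 mod 4 = 1, 355159 mod 4 = 3, so the flip contributes +1; sign now +1
(355159/94953): 355159 mod 94953 = 70300, so (355159/94953) = (70300/94953)
factor out 2^2: 70300 = 2^2·17575; with 94953 mod 8 = 1, (2/94953) = +1; sign now +1; continue with (17575/94953)
flip (17575/94953) -> (94953/17575): both odd, 17575 mod 4 = 3, 94953 mod 4 = 1, so the flip contributes +1; sign now +1
(94953/17575): 94953 mod 17575 = 7078, so (94953/17575) = (7078/17575)
factor out 2^1: 7078 = 2^1·3539; with 17575 mod 8 = 7, (2/17575) = +1; sign now +1; continue with (3539/17575)
flip (3539/17575) -> (17575/3539): both odd, 3539 mod 4 = 3, 17575 mod 4 = 3, so the flip contributes -1; sign now -1
(17575/3539): 17575 mod 3539 = 3419, so (17575/3539) = (3419/3539)
flip (3419/3539) -> (3539/3419): both odd, 3419 mod 4 = 3, 3539 mod 4 = 3, so the flip contributes -1; sign now +1
(3539/3419): 3539 mod 3419 = 120, so (3539/3419) = (120/3419)
factor out 2^3: 120 = 2^3·15; with 3419 mod 8 = 3, (2/3419) = -1; sign now -1; continue with (15/3419)
flip (15/3419) -> (3419/15): both odd, 15 mod 4 = 3, 3419 mod 4 = 3, so the flip contributes -1; sign now +1
(3419/15): 3419 mod 15 = 14, so (3419/15) = (14/15)
factor out 2^1: 14 = 2^1·7; with 15 mod 8 = 7, (2/15) = +1; sign now +1; continue with (7/15)
flip (7/15) -> (15/7): both odd, 7 mod 4 = 3, 15 mod 4 = 3, so the flip contributes -1; sign now -1
(15/7): 15 mod 7 = 1, so (15/7) = (1/7)
reached (1/7) = 1, so the symbol is -1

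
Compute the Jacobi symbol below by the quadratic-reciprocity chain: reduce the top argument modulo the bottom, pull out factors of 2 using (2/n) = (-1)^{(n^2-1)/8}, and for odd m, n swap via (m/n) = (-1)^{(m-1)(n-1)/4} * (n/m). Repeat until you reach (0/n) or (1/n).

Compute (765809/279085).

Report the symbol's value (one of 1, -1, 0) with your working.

-1

(765809/279085) = (207639/279085)   [reduce mod 279085]
reciprocity: (207639/279085) = +1·(279085/207639) since 207639 mod 4 = 3, 279085 mod 4 = 1; sign now +1
(279085/207639) = (71446/207639)   [reduce mod 207639]
71446 = 2^1·35723; (2/207639) = +1 since 207639 mod 8 = 7, so (71446/207639) = (+1)^1·(35723/207639); sign now +1
reciprocity: (35723/207639) = -1·(207639/35723) since 35723 mod 4 = 3, 207639 mod 4 = 3; sign now -1
(207639/35723) = (29024/35723)   [reduce mod 35723]
29024 = 2^5·907; (2/35723) = -1 since 35723 mod 8 = 3, so (29024/35723) = (-1)^5·(907/35723); sign now +1
reciprocity: (907/35723) = -1·(35723/907) since 907 mod 4 = 3, 35723 mod 4 = 3; sign now -1
(35723/907) = (350/907)   [reduce mod 907]
350 = 2^1·175; (2/907) = -1 since 907 mod 8 = 3, so (350/907) = (-1)^1·(175/907); sign now +1
reciprocity: (175/907) = -1·(907/175) since 175 mod 4 = 3, 907 mod 4 = 3; sign now -1
(907/175) = (32/175)   [reduce mod 175]
32 = 2^5·1; (2/175) = +1 since 175 mod 8 = 7, so (32/175) = (+1)^5·(1/175); sign now -1
(1/175) = 1; final value = sign = -1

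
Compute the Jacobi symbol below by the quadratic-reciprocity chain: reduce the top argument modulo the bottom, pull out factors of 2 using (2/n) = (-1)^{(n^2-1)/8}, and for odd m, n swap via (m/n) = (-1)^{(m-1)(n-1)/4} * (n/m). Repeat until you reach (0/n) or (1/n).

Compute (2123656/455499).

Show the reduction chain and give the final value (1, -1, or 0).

-1

(2123656/455499) = (301660/455499)   [reduce mod 455499]
301660 = 2^2·75415; (2/455499) = -1 since 455499 mod 8 = 3, so (301660/455499) = (-1)^2·(75415/455499); sign now +1
reciprocity: (75415/455499) = -1·(455499/75415) since 75415 mod 4 = 3, 455499 mod 4 = 3; sign now -1
(455499/75415) = (3009/75415)   [reduce mod 75415]
reciprocity: (3009/75415) = +1·(75415/3009) since 3009 mod 4 = 1, 75415 mod 4 = 3; sign now -1
(75415/3009) = (190/3009)   [reduce mod 3009]
190 = 2^1·95; (2/3009) = +1 since 3009 mod 8 = 1, so (190/3009) = (+1)^1·(95/3009); sign now -1
reciprocity: (95/3009) = +1·(3009/95) since 95 mod 4 = 3, 3009 mod 4 = 1; sign now -1
(3009/95) = (64/95)   [reduce mod 95]
64 = 2^6·1; (2/95) = +1 since 95 mod 8 = 7, so (64/95) = (+1)^6·(1/95); sign now -1
(1/95) = 1; final value = sign = -1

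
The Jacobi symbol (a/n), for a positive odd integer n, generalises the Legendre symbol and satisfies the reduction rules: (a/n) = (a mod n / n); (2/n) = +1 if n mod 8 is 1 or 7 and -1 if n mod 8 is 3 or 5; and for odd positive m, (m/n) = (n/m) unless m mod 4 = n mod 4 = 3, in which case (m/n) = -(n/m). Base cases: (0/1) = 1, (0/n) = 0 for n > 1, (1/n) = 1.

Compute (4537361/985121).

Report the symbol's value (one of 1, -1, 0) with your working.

(4537361/985121): 4537361 mod 985121 = 596877, so (4537361/985121) = (596877/985121)
flip (596877/985121) -> (985121/596877): both odd, 596877 mod 4 = 1, 985121 mod 4 = 1, so the flip contributes +1; sign now +1
(985121/596877): 985121 mod 596877 = 388244, so (985121/596877) = (388244/596877)
factor out 2^2: 388244 = 2^2·97061; with 596877 mod 8 = 5, (2/596877) = -1; sign now +1; continue with (97061/596877)
flip (97061/596877) -> (596877/97061): both odd, 97061 mod 4 = 1, 596877 mod 4 = 1, so the flip contributes +1; sign now +1
(596877/97061): 596877 mod 97061 = 14511, so (596877/97061) = (14511/97061)
flip (14511/97061) -> (97061/14511): both odd, 14511 mod 4 = 3, 97061 mod 4 = 1, so the flip contributes +1; sign now +1
(97061/14511): 97061 mod 14511 = 9995, so (97061/14511) = (9995/14511)
flip (9995/14511) -> (14511/9995): both odd, 9995 mod 4 = 3, 14511 mod 4 = 3, so the flip contributes -1; sign now -1
(14511/9995): 14511 mod 9995 = 4516, so (14511/9995) = (4516/9995)
factor out 2^2: 4516 = 2^2·1129; with 9995 mod 8 = 3, (2/9995) = -1; sign now -1; continue with (1129/9995)
flip (1129/9995) -> (9995/1129): both odd, 1129 mod 4 = 1, 9995 mod 4 = 3, so the flip contributes +1; sign now -1
(9995/1129): 9995 mod 1129 = 963, so (9995/1129) = (963/1129)
flip (963/1129) -> (1129/963): both odd, 963 mod 4 = 3, 1129 mod 4 = 1, so the flip contributes +1; sign now -1
(1129/963): 1129 mod 963 = 166, so (1129/963) = (166/963)
factor out 2^1: 166 = 2^1·83; with 963 mod 8 = 3, (2/963) = -1; sign now +1; continue with (83/963)
flip (83/963) -> (963/83): both odd, 83 mod 4 = 3, 963 mod 4 = 3, so the flip contributes -1; sign now -1
(963/83): 963 mod 83 = 50, so (963/83) = (50/83)
factor out 2^1: 50 = 2^1·25; with 83 mod 8 = 3, (2/83) = -1; sign now +1; continue with (25/83)
flip (25/83) -> (83/25): both odd, 25 mod 4 = 1, 83 mod 4 = 3, so the flip contributes +1; sign now +1
(83/25): 83 mod 25 = 8, so (83/25) = (8/25)
factor out 2^3: 8 = 2^3·1; with 25 mod 8 = 1, (2/25) = +1; sign now +1; continue with (1/25)
reached (1/25) = 1, so the symbol is +1

1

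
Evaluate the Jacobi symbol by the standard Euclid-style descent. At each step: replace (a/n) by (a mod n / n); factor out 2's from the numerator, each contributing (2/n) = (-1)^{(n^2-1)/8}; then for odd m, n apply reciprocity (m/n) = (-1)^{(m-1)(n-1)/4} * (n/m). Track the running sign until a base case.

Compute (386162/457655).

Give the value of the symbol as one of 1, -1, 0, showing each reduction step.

factor out 2^1: 386162 = 2^1·193081; with 457655 mod 8 = 7, (2/457655) = +1; sign now +1; continue with (193081/457655)
flip (193081/457655) -> (457655/193081): both odd, 193081 mod 4 = 1, 457655 mod 4 = 3, so the flip contributes +1; sign now +1
(457655/193081): 457655 mod 193081 = 71493, so (457655/193081) = (71493/193081)
flip (71493/193081) -> (193081/71493): both odd, 71493 mod 4 = 1, 193081 mod 4 = 1, so the flip contributes +1; sign now +1
(193081/71493): 193081 mod 71493 = 50095, so (193081/71493) = (50095/71493)
flip (50095/71493) -> (71493/50095): both odd, 50095 mod 4 = 3, 71493 mod 4 = 1, so the flip contributes +1; sign now +1
(71493/50095): 71493 mod 50095 = 21398, so (71493/50095) = (21398/50095)
factor out 2^1: 21398 = 2^1·10699; with 50095 mod 8 = 7, (2/50095) = +1; sign now +1; continue with (10699/50095)
flip (10699/50095) -> (50095/10699): both odd, 10699 mod 4 = 3, 50095 mod 4 = 3, so the flip contributes -1; sign now -1
(50095/10699): 50095 mod 10699 = 7299, so (50095/10699) = (7299/10699)
flip (7299/10699) -> (10699/7299): both odd, 7299 mod 4 = 3, 10699 mod 4 = 3, so the flip contributes -1; sign now +1
(10699/7299): 10699 mod 7299 = 3400, so (10699/7299) = (3400/7299)
factor out 2^3: 3400 = 2^3·425; with 7299 mod 8 = 3, (2/7299) = -1; sign now -1; continue with (425/7299)
flip (425/7299) -> (7299/425): both odd, 425 mod 4 = 1, 7299 mod 4 = 3, so the flip contributes +1; sign now -1
(7299/425): 7299 mod 425 = 74, so (7299/425) = (74/425)
factor out 2^1: 74 = 2^1·37; with 425 mod 8 = 1, (2/425) = +1; sign now -1; continue with (37/425)
flip (37/425) -> (425/37): both odd, 37 mod 4 = 1, 425 mod 4 = 1, so the flip contributes +1; sign now -1
(425/37): 425 mod 37 = 18, so (425/37) = (18/37)
factor out 2^1: 18 = 2^1·9; with 37 mod 8 = 5, (2/37) = -1; sign now +1; continue with (9/37)
flip (9/37) -> (37/9): both odd, 9 mod 4 = 1, 37 mod 4 = 1, so the flip contributes +1; sign now +1
(37/9): 37 mod 9 = 1, so (37/9) = (1/9)
reached (1/9) = 1, so the symbol is +1

1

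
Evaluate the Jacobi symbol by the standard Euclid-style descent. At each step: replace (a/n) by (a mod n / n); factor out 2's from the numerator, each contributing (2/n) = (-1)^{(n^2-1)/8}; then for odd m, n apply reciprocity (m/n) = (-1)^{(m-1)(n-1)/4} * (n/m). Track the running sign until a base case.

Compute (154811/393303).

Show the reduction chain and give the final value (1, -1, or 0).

reciprocity: (154811/393303) = -1·(393303/154811) since 154811 mod 4 = 3, 393303 mod 4 = 3; sign now -1
(393303/154811) = (83681/154811)   [reduce mod 154811]
reciprocity: (83681/154811) = +1·(154811/83681) since 83681 mod 4 = 1, 154811 mod 4 = 3; sign now -1
(154811/83681) = (71130/83681)   [reduce mod 83681]
71130 = 2^1·35565; (2/83681) = +1 since 83681 mod 8 = 1, so (71130/83681) = (+1)^1·(35565/83681); sign now -1
reciprocity: (35565/83681) = +1·(83681/35565) since 35565 mod 4 = 1, 83681 mod 4 = 1; sign now -1
(83681/35565) = (12551/35565)   [reduce mod 35565]
reciprocity: (12551/35565) = +1·(35565/12551) since 12551 mod 4 = 3, 35565 mod 4 = 1; sign now -1
(35565/12551) = (10463/12551)   [reduce mod 12551]
reciprocity: (10463/12551) = -1·(12551/10463) since 10463 mod 4 = 3, 12551 mod 4 = 3; sign now +1
(12551/10463) = (2088/10463)   [reduce mod 10463]
2088 = 2^3·261; (2/10463) = +1 since 10463 mod 8 = 7, so (2088/10463) = (+1)^3·(261/10463); sign now +1
reciprocity: (261/10463) = +1·(10463/261) since 261 mod 4 = 1, 10463 mod 4 = 3; sign now +1
(10463/261) = (23/261)   [reduce mod 261]
reciprocity: (23/261) = +1·(261/23) since 23 mod 4 = 3, 261 mod 4 = 1; sign now +1
(261/23) = (8/23)   [reduce mod 23]
8 = 2^3·1; (2/23) = +1 since 23 mod 8 = 7, so (8/23) = (+1)^3·(1/23); sign now +1
(1/23) = 1; final value = sign = +1

1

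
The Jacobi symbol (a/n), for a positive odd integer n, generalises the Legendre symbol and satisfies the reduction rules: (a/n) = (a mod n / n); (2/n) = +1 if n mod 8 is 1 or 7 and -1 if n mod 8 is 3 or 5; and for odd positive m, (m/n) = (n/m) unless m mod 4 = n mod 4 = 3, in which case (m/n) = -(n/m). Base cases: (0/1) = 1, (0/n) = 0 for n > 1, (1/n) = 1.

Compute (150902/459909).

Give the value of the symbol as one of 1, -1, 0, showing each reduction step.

factor out 2^1: 150902 = 2^1·75451; with 459909 mod 8 = 5, (2/459909) = -1; sign now -1; continue with (75451/459909)
flip (75451/459909) -> (459909/75451): both odd, 75451 mod 4 = 3, 459909 mod 4 = 1, so the flip contributes +1; sign now -1
(459909/75451): 459909 mod 75451 = 7203, so (459909/75451) = (7203/75451)
flip (7203/75451) -> (75451/7203): both odd, 7203 mod 4 = 3, 75451 mod 4 = 3, so the flip contributes -1; sign now +1
(75451/7203): 75451 mod 7203 = 3421, so (75451/7203) = (3421/7203)
flip (3421/7203) -> (7203/3421): both odd, 3421 mod 4 = 1, 7203 mod 4 = 3, so the flip contributes +1; sign now +1
(7203/3421): 7203 mod 3421 = 361, so (7203/3421) = (361/3421)
flip (361/3421) -> (3421/361): both odd, 361 mod 4 = 1, 3421 mod 4 = 1, so the flip contributes +1; sign now +1
(3421/361): 3421 mod 361 = 172, so (3421/361) = (172/361)
factor out 2^2: 172 = 2^2·43; with 361 mod 8 = 1, (2/361) = +1; sign now +1; continue with (43/361)
flip (43/361) -> (361/43): both odd, 43 mod 4 = 3, 361 mod 4 = 1, so the flip contributes +1; sign now +1
(361/43): 361 mod 43 = 17, so (361/43) = (17/43)
flip (17/43) -> (43/17): both odd, 17 mod 4 = 1, 43 mod 4 = 3, so the flip contributes +1; sign now +1
(43/17): 43 mod 17 = 9, so (43/17) = (9/17)
flip (9/17) -> (17/9): both odd, 9 mod 4 = 1, 17 mod 4 = 1, so the flip contributes +1; sign now +1
(17/9): 17 mod 9 = 8, so (17/9) = (8/9)
factor out 2^3: 8 = 2^3·1; with 9 mod 8 = 1, (2/9) = +1; sign now +1; continue with (1/9)
reached (1/9) = 1, so the symbol is +1

1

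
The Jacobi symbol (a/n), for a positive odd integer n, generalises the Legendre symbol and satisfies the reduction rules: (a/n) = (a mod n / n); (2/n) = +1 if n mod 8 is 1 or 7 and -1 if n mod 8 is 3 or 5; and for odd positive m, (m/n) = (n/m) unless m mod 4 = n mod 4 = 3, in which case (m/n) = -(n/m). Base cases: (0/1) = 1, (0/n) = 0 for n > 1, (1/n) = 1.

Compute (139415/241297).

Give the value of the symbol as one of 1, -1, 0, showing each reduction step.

flip (139415/241297) -> (241297/139415): both odd, 139415 mod 4 = 3, 241297 mod 4 = 1, so the flip contributes +1; sign now +1
(241297/139415): 241297 mod 139415 = 101882, so (241297/139415) = (101882/139415)
factor out 2^1: 101882 = 2^1·50941; with 139415 mod 8 = 7, (2/139415) = +1; sign now +1; continue with (50941/139415)
flip (50941/139415) -> (139415/50941): both odd, 50941 mod 4 = 1, 139415 mod 4 = 3, so the flip contributes +1; sign now +1
(139415/50941): 139415 mod 50941 = 37533, so (139415/50941) = (37533/50941)
flip (37533/50941) -> (50941/37533): both odd, 37533 mod 4 = 1, 50941 mod 4 = 1, so the flip contributes +1; sign now +1
(50941/37533): 50941 mod 37533 = 13408, so (50941/37533) = (13408/37533)
factor out 2^5: 13408 = 2^5·419; with 37533 mod 8 = 5, (2/37533) = -1; sign now -1; continue with (419/37533)
flip (419/37533) -> (37533/419): both odd, 419 mod 4 = 3, 37533 mod 4 = 1, so the flip contributes +1; sign now -1
(37533/419): 37533 mod 419 = 242, so (37533/419) = (242/419)
factor out 2^1: 242 = 2^1·121; with 419 mod 8 = 3, (2/419) = -1; sign now +1; continue with (121/419)
flip (121/419) -> (419/121): both odd, 121 mod 4 = 1, 419 mod 4 = 3, so the flip contributes +1; sign now +1
(419/121): 419 mod 121 = 56, so (419/121) = (56/121)
factor out 2^3: 56 = 2^3·7; with 121 mod 8 = 1, (2/121) = +1; sign now +1; continue with (7/121)
flip (7/121) -> (121/7): both odd, 7 mod 4 = 3, 121 mod 4 = 1, so the flip contributes +1; sign now +1
(121/7): 121 mod 7 = 2, so (121/7) = (2/7)
factor out 2^1: 2 = 2^1·1; with 7 mod 8 = 7, (2/7) = +1; sign now +1; continue with (1/7)
reached (1/7) = 1, so the symbol is +1

1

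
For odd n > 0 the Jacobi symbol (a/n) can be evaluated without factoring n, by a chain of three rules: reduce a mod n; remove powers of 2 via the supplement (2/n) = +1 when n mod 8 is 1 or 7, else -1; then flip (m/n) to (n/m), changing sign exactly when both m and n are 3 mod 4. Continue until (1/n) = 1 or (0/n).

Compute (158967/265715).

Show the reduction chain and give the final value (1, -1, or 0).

-1

reciprocity: (158967/265715) = -1·(265715/158967) since 158967 mod 4 = 3, 265715 mod 4 = 3; sign now -1
(265715/158967) = (106748/158967)   [reduce mod 158967]
106748 = 2^2·26687; (2/158967) = +1 since 158967 mod 8 = 7, so (106748/158967) = (+1)^2·(26687/158967); sign now -1
reciprocity: (26687/158967) = -1·(158967/26687) since 26687 mod 4 = 3, 158967 mod 4 = 3; sign now +1
(158967/26687) = (25532/26687)   [reduce mod 26687]
25532 = 2^2·6383; (2/26687) = +1 since 26687 mod 8 = 7, so (25532/26687) = (+1)^2·(6383/26687); sign now +1
reciprocity: (6383/26687) = -1·(26687/6383) since 6383 mod 4 = 3, 26687 mod 4 = 3; sign now -1
(26687/6383) = (1155/6383)   [reduce mod 6383]
reciprocity: (1155/6383) = -1·(6383/1155) since 1155 mod 4 = 3, 6383 mod 4 = 3; sign now +1
(6383/1155) = (608/1155)   [reduce mod 1155]
608 = 2^5·19; (2/1155) = -1 since 1155 mod 8 = 3, so (608/1155) = (-1)^5·(19/1155); sign now -1
reciprocity: (19/1155) = -1·(1155/19) since 19 mod 4 = 3, 1155 mod 4 = 3; sign now +1
(1155/19) = (15/19)   [reduce mod 19]
reciprocity: (15/19) = -1·(19/15) since 15 mod 4 = 3, 19 mod 4 = 3; sign now -1
(19/15) = (4/15)   [reduce mod 15]
4 = 2^2·1; (2/15) = +1 since 15 mod 8 = 7, so (4/15) = (+1)^2·(1/15); sign now -1
(1/15) = 1; final value = sign = -1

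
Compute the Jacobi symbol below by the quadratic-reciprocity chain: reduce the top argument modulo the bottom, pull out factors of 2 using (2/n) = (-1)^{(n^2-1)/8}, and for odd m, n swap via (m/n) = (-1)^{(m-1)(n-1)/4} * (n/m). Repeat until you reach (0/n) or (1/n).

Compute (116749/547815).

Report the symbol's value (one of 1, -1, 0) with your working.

-1

reciprocity: (116749/547815) = +1·(547815/116749) since 116749 mod 4 = 1, 547815 mod 4 = 3; sign now +1
(547815/116749) = (80819/116749)   [reduce mod 116749]
reciprocity: (80819/116749) = +1·(116749/80819) since 80819 mod 4 = 3, 116749 mod 4 = 1; sign now +1
(116749/80819) = (35930/80819)   [reduce mod 80819]
35930 = 2^1·17965; (2/80819) = -1 since 80819 mod 8 = 3, so (35930/80819) = (-1)^1·(17965/80819); sign now -1
reciprocity: (17965/80819) = +1·(80819/17965) since 17965 mod 4 = 1, 80819 mod 4 = 3; sign now -1
(80819/17965) = (8959/17965)   [reduce mod 17965]
reciprocity: (8959/17965) = +1·(17965/8959) since 8959 mod 4 = 3, 17965 mod 4 = 1; sign now -1
(17965/8959) = (47/8959)   [reduce mod 8959]
reciprocity: (47/8959) = -1·(8959/47) since 47 mod 4 = 3, 8959 mod 4 = 3; sign now +1
(8959/47) = (29/47)   [reduce mod 47]
reciprocity: (29/47) = +1·(47/29) since 29 mod 4 = 1, 47 mod 4 = 3; sign now +1
(47/29) = (18/29)   [reduce mod 29]
18 = 2^1·9; (2/29) = -1 since 29 mod 8 = 5, so (18/29) = (-1)^1·(9/29); sign now -1
reciprocity: (9/29) = +1·(29/9) since 9 mod 4 = 1, 29 mod 4 = 1; sign now -1
(29/9) = (2/9)   [reduce mod 9]
2 = 2^1·1; (2/9) = +1 since 9 mod 8 = 1, so (2/9) = (+1)^1·(1/9); sign now -1
(1/9) = 1; final value = sign = -1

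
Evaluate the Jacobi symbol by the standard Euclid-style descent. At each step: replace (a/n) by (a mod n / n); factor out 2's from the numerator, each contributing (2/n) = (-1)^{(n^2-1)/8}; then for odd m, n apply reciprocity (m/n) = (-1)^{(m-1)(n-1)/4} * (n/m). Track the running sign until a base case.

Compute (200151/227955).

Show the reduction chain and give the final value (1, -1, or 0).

reciprocity: (200151/227955) = -1·(227955/200151) since 200151 mod 4 = 3, 227955 mod 4 = 3; sign now -1
(227955/200151) = (27804/200151)   [reduce mod 200151]
27804 = 2^2·6951; (2/200151) = +1 since 200151 mod 8 = 7, so (27804/200151) = (+1)^2·(6951/200151); sign now -1
reciprocity: (6951/200151) = -1·(200151/6951) since 6951 mod 4 = 3, 200151 mod 4 = 3; sign now +1
(200151/6951) = (5523/6951)   [reduce mod 6951]
reciprocity: (5523/6951) = -1·(6951/5523) since 5523 mod 4 = 3, 6951 mod 4 = 3; sign now -1
(6951/5523) = (1428/5523)   [reduce mod 5523]
1428 = 2^2·357; (2/5523) = -1 since 5523 mod 8 = 3, so (1428/5523) = (-1)^2·(357/5523); sign now -1
reciprocity: (357/5523) = +1·(5523/357) since 357 mod 4 = 1, 5523 mod 4 = 3; sign now -1
(5523/357) = (168/357)   [reduce mod 357]
168 = 2^3·21; (2/357) = -1 since 357 mod 8 = 5, so (168/357) = (-1)^3·(21/357); sign now +1
reciprocity: (21/357) = +1·(357/21) since 21 mod 4 = 1, 357 mod 4 = 1; sign now +1
(357/21) = (0/21)   [reduce mod 21]
(0/21) = 0   [gcd(a, n) > 1]; final value = 0

0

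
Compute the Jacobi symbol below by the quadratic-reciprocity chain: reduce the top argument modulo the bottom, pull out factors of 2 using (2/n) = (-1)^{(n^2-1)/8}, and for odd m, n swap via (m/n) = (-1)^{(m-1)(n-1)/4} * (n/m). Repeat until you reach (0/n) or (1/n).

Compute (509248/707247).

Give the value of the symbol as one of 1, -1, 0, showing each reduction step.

-1

509248 = 2^6·7957; (2/707247) = +1 since 707247 mod 8 = 7, so (509248/707247) = (+1)^6·(7957/707247); sign now +1
reciprocity: (7957/707247) = +1·(707247/7957) since 7957 mod 4 = 1, 707247 mod 4 = 3; sign now +1
(707247/7957) = (7031/7957)   [reduce mod 7957]
reciprocity: (7031/7957) = +1·(7957/7031) since 7031 mod 4 = 3, 7957 mod 4 = 1; sign now +1
(7957/7031) = (926/7031)   [reduce mod 7031]
926 = 2^1·463; (2/7031) = +1 since 7031 mod 8 = 7, so (926/7031) = (+1)^1·(463/7031); sign now +1
reciprocity: (463/7031) = -1·(7031/463) since 463 mod 4 = 3, 7031 mod 4 = 3; sign now -1
(7031/463) = (86/463)   [reduce mod 463]
86 = 2^1·43; (2/463) = +1 since 463 mod 8 = 7, so (86/463) = (+1)^1·(43/463); sign now -1
reciprocity: (43/463) = -1·(463/43) since 43 mod 4 = 3, 463 mod 4 = 3; sign now +1
(463/43) = (33/43)   [reduce mod 43]
reciprocity: (33/43) = +1·(43/33) since 33 mod 4 = 1, 43 mod 4 = 3; sign now +1
(43/33) = (10/33)   [reduce mod 33]
10 = 2^1·5; (2/33) = +1 since 33 mod 8 = 1, so (10/33) = (+1)^1·(5/33); sign now +1
reciprocity: (5/33) = +1·(33/5) since 5 mod 4 = 1, 33 mod 4 = 1; sign now +1
(33/5) = (3/5)   [reduce mod 5]
reciprocity: (3/5) = +1·(5/3) since 3 mod 4 = 3, 5 mod 4 = 1; sign now +1
(5/3) = (2/3)   [reduce mod 3]
2 = 2^1·1; (2/3) = -1 since 3 mod 8 = 3, so (2/3) = (-1)^1·(1/3); sign now -1
(1/3) = 1; final value = sign = -1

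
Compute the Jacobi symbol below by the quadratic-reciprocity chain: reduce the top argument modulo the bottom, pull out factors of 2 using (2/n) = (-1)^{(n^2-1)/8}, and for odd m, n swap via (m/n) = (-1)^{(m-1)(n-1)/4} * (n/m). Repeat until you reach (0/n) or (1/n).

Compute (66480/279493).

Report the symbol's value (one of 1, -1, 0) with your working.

66480 = 2^4·4155; (2/279493) = -1 since 279493 mod 8 = 5, so (66480/279493) = (-1)^4·(4155/279493); sign now +1
reciprocity: (4155/279493) = +1·(279493/4155) since 4155 mod 4 = 3, 279493 mod 4 = 1; sign now +1
(279493/4155) = (1108/4155)   [reduce mod 4155]
1108 = 2^2·277; (2/4155) = -1 since 4155 mod 8 = 3, so (1108/4155) = (-1)^2·(277/4155); sign now +1
reciprocity: (277/4155) = +1·(4155/277) since 277 mod 4 = 1, 4155 mod 4 = 3; sign now +1
(4155/277) = (0/277)   [reduce mod 277]
(0/277) = 0   [gcd(a, n) > 1]; final value = 0

0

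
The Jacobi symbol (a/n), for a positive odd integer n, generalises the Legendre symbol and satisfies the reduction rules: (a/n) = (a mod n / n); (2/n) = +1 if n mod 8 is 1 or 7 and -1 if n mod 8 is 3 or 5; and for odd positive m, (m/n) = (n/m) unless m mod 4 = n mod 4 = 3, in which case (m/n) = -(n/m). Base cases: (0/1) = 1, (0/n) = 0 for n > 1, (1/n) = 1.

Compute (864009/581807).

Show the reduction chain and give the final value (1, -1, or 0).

1

(864009/581807): 864009 mod 581807 = 282202, so (864009/581807) = (282202/581807)
factor out 2^1: 282202 = 2^1·141101; with 581807 mod 8 = 7, (2/581807) = +1; sign now +1; continue with (141101/581807)
flip (141101/581807) -> (581807/141101): both odd, 141101 mod 4 = 1, 581807 mod 4 = 3, so the flip contributes +1; sign now +1
(581807/141101): 581807 mod 141101 = 17403, so (581807/141101) = (17403/141101)
flip (17403/141101) -> (141101/17403): both odd, 17403 mod 4 = 3, 141101 mod 4 = 1, so the flip contributes +1; sign now +1
(141101/17403): 141101 mod 17403 = 1877, so (141101/17403) = (1877/17403)
flip (1877/17403) -> (17403/1877): both odd, 1877 mod 4 = 1, 17403 mod 4 = 3, so the flip contributes +1; sign now +1
(17403/1877): 17403 mod 1877 = 510, so (17403/1877) = (510/1877)
factor out 2^1: 510 = 2^1·255; with 1877 mod 8 = 5, (2/1877) = -1; sign now -1; continue with (255/1877)
flip (255/1877) -> (1877/255): both odd, 255 mod 4 = 3, 1877 mod 4 = 1, so the flip contributes +1; sign now -1
(1877/255): 1877 mod 255 = 92, so (1877/255) = (92/255)
factor out 2^2: 92 = 2^2·23; with 255 mod 8 = 7, (2/255) = +1; sign now -1; continue with (23/255)
flip (23/255) -> (255/23): both odd, 23 mod 4 = 3, 255 mod 4 = 3, so the flip contributes -1; sign now +1
(255/23): 255 mod 23 = 2, so (255/23) = (2/23)
factor out 2^1: 2 = 2^1·1; with 23 mod 8 = 7, (2/23) = +1; sign now +1; continue with (1/23)
reached (1/23) = 1, so the symbol is +1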